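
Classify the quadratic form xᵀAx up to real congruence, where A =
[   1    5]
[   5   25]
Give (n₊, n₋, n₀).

step 0: pivot 1 → sign +
step 1: row/col 1 already zero → sign 0
signature = (1, 0, 1)

Answer: (1, 0, 1)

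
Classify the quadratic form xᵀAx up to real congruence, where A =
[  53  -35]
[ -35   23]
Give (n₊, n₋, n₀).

step 0: pivot 53 → sign +
step 1: pivot -6/53 → sign −
signature = (1, 1, 0)

Answer: (1, 1, 0)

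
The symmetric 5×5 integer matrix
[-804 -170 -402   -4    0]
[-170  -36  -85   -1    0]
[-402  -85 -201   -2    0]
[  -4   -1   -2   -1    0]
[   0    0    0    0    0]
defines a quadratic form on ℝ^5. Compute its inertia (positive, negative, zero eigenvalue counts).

step 0: pivot -804 → sign −
step 1: pivot -11/201 → sign −
step 2: pivot -6/11 → sign −
step 3: row/col 3 already zero → sign 0
step 4: row/col 4 already zero → sign 0
signature = (0, 3, 2)

Answer: (0, 3, 2)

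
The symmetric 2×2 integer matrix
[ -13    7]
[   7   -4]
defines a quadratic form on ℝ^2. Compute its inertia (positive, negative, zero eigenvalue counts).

Answer: (0, 2, 0)

Derivation:
step 0: pivot -13 → sign −
step 1: pivot -3/13 → sign −
signature = (0, 2, 0)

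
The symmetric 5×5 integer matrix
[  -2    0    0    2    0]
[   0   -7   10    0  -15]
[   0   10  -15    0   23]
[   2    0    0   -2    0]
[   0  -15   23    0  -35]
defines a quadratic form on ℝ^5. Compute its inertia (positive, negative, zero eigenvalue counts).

step 0: pivot -2 → sign −
step 1: pivot -7 → sign −
step 2: pivot -5/7 → sign −
step 3: pivot 3/5 → sign +
step 4: row/col 4 already zero → sign 0
signature = (1, 3, 1)

Answer: (1, 3, 1)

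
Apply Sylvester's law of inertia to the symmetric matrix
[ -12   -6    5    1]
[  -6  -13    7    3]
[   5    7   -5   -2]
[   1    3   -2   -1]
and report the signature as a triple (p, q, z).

step 0: pivot -12 → sign −
step 1: pivot -10 → sign −
step 2: pivot -107/120 → sign −
step 3: pivot -6/107 → sign −
signature = (0, 4, 0)

Answer: (0, 4, 0)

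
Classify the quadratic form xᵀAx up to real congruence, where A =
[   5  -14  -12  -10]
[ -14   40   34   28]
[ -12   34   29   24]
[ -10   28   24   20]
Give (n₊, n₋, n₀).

step 0: pivot 5 → sign +
step 1: pivot 4/5 → sign +
step 2: row/col 2 already zero → sign 0
step 3: row/col 3 already zero → sign 0
signature = (2, 0, 2)

Answer: (2, 0, 2)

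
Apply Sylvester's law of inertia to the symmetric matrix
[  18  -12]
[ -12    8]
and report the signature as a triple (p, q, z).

Answer: (1, 0, 1)

Derivation:
step 0: pivot 18 → sign +
step 1: row/col 1 already zero → sign 0
signature = (1, 0, 1)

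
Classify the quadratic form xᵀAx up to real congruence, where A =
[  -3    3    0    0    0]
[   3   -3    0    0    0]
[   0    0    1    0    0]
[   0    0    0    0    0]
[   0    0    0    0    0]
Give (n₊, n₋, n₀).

step 0: pivot -3 → sign −
step 1: pivot 1 → sign +
step 2: row/col 2 already zero → sign 0
step 3: row/col 3 already zero → sign 0
step 4: row/col 4 already zero → sign 0
signature = (1, 1, 3)

Answer: (1, 1, 3)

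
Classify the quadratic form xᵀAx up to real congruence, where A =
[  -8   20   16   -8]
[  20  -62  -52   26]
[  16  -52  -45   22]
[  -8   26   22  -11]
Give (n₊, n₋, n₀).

step 0: pivot -8 → sign −
step 1: pivot -12 → sign −
step 2: pivot -1 → sign −
step 3: row/col 3 already zero → sign 0
signature = (0, 3, 1)

Answer: (0, 3, 1)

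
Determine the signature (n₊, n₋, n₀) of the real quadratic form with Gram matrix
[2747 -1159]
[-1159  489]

Answer: (2, 0, 0)

Derivation:
step 0: pivot 2747 → sign +
step 1: pivot 2/2747 → sign +
signature = (2, 0, 0)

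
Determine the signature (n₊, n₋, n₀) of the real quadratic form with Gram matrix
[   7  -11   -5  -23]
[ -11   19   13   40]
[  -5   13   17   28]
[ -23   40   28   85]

step 0: pivot 7 → sign +
step 1: pivot 12/7 → sign +
step 2: pivot -2 → sign −
step 3: pivot 3/4 → sign +
signature = (3, 1, 0)

Answer: (3, 1, 0)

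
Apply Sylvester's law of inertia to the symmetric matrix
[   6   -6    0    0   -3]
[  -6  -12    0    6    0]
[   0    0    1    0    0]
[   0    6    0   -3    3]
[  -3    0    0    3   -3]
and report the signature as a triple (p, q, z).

step 0: pivot 6 → sign +
step 1: pivot -18 → sign −
step 2: pivot 1 → sign +
step 3: pivot -1 → sign −
step 4: row/col 4 already zero → sign 0
signature = (2, 2, 1)

Answer: (2, 2, 1)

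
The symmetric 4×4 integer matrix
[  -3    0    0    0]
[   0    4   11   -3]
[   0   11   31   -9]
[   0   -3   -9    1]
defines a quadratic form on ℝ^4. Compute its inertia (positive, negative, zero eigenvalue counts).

step 0: pivot -3 → sign −
step 1: pivot 4 → sign +
step 2: pivot 3/4 → sign +
step 3: pivot -2 → sign −
signature = (2, 2, 0)

Answer: (2, 2, 0)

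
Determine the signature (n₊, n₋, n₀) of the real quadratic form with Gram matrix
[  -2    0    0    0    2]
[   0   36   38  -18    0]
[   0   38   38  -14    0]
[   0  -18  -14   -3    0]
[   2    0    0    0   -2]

step 0: pivot -2 → sign −
step 1: pivot 36 → sign +
step 2: pivot -19/9 → sign −
step 3: pivot -3/19 → sign −
step 4: row/col 4 already zero → sign 0
signature = (1, 3, 1)

Answer: (1, 3, 1)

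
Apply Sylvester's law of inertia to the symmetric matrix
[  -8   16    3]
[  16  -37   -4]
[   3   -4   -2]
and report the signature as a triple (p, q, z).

Answer: (0, 3, 0)

Derivation:
step 0: pivot -8 → sign −
step 1: pivot -5 → sign −
step 2: pivot -3/40 → sign −
signature = (0, 3, 0)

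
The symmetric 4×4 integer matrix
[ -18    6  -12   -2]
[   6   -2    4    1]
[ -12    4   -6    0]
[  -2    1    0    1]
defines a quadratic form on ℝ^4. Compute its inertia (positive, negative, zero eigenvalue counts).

step 0: pivot -18 → sign −
step 1: pivot 2 → sign +
step 2: pivot 1/3 → sign +
step 3: pivot -1/3 → sign −
signature = (2, 2, 0)

Answer: (2, 2, 0)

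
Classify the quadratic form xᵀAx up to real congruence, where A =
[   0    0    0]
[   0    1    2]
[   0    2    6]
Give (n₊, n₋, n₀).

Answer: (2, 0, 1)

Derivation:
step 0: pivot 1 → sign +
step 1: pivot 2 → sign +
step 2: row/col 2 already zero → sign 0
signature = (2, 0, 1)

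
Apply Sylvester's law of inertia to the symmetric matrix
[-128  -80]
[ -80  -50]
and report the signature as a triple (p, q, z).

Answer: (0, 1, 1)

Derivation:
step 0: pivot -128 → sign −
step 1: row/col 1 already zero → sign 0
signature = (0, 1, 1)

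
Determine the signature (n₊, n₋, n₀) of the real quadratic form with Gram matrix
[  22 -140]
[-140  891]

Answer: (2, 0, 0)

Derivation:
step 0: pivot 22 → sign +
step 1: pivot 1/11 → sign +
signature = (2, 0, 0)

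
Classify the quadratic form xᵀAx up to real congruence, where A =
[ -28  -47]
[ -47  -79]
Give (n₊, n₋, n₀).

step 0: pivot -28 → sign −
step 1: pivot -3/28 → sign −
signature = (0, 2, 0)

Answer: (0, 2, 0)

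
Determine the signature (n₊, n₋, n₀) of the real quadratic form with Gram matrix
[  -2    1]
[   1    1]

step 0: pivot -2 → sign −
step 1: pivot 3/2 → sign +
signature = (1, 1, 0)

Answer: (1, 1, 0)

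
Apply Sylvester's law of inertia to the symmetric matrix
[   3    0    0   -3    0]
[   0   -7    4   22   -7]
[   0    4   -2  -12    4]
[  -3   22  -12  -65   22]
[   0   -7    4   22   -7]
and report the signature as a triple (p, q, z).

Answer: (2, 1, 2)

Derivation:
step 0: pivot 3 → sign +
step 1: pivot -7 → sign −
step 2: pivot 2/7 → sign +
step 3: row/col 3 already zero → sign 0
step 4: row/col 4 already zero → sign 0
signature = (2, 1, 2)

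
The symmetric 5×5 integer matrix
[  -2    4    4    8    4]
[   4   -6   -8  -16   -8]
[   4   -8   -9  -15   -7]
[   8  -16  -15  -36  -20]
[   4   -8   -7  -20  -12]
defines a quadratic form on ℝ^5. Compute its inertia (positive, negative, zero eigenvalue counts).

Answer: (1, 3, 1)

Derivation:
step 0: pivot -2 → sign −
step 1: pivot 2 → sign +
step 2: pivot -1 → sign −
step 3: pivot -3 → sign −
step 4: row/col 4 already zero → sign 0
signature = (1, 3, 1)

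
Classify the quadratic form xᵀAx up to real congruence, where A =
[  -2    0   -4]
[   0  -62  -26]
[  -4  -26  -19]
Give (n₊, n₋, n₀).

Answer: (0, 3, 0)

Derivation:
step 0: pivot -2 → sign −
step 1: pivot -62 → sign −
step 2: pivot -3/31 → sign −
signature = (0, 3, 0)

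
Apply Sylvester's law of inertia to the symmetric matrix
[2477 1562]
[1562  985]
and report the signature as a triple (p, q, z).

step 0: pivot 2477 → sign +
step 1: pivot 1/2477 → sign +
signature = (2, 0, 0)

Answer: (2, 0, 0)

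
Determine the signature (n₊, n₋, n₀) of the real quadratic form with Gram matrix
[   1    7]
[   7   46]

step 0: pivot 1 → sign +
step 1: pivot -3 → sign −
signature = (1, 1, 0)

Answer: (1, 1, 0)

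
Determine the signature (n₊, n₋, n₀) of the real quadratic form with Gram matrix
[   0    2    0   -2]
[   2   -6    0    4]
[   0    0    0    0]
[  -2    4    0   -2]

Answer: (1, 1, 2)

Derivation:
step 0: pivot -6 → sign −
step 1: pivot 2/3 → sign +
step 2: row/col 2 already zero → sign 0
step 3: row/col 3 already zero → sign 0
signature = (1, 1, 2)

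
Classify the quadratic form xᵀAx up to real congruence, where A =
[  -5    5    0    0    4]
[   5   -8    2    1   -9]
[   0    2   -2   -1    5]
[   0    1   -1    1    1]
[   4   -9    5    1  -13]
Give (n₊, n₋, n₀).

Answer: (2, 3, 0)

Derivation:
step 0: pivot -5 → sign −
step 1: pivot -3 → sign −
step 2: pivot -2/3 → sign −
step 3: pivot 3/2 → sign +
step 4: pivot 6/5 → sign +
signature = (2, 3, 0)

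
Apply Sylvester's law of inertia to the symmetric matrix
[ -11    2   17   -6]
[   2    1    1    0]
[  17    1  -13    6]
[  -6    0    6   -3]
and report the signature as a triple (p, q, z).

step 0: pivot -11 → sign −
step 1: pivot 15/11 → sign +
step 2: pivot 1 → sign +
step 3: pivot -3/5 → sign −
signature = (2, 2, 0)

Answer: (2, 2, 0)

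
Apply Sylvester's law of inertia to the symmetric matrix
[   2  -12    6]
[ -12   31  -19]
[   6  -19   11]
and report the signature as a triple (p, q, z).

Answer: (2, 1, 0)

Derivation:
step 0: pivot 2 → sign +
step 1: pivot -41 → sign −
step 2: pivot 2/41 → sign +
signature = (2, 1, 0)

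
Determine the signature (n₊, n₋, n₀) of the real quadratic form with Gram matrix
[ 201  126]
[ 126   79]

step 0: pivot 201 → sign +
step 1: pivot 1/67 → sign +
signature = (2, 0, 0)

Answer: (2, 0, 0)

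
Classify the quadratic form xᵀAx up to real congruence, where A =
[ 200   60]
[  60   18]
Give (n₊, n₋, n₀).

Answer: (1, 0, 1)

Derivation:
step 0: pivot 200 → sign +
step 1: row/col 1 already zero → sign 0
signature = (1, 0, 1)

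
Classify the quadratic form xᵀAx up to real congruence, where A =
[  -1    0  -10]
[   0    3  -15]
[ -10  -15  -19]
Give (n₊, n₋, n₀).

Answer: (2, 1, 0)

Derivation:
step 0: pivot -1 → sign −
step 1: pivot 3 → sign +
step 2: pivot 6 → sign +
signature = (2, 1, 0)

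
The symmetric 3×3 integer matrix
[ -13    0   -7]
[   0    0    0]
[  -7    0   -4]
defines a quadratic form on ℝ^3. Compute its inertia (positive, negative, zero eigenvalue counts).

step 0: pivot -13 → sign −
step 1: pivot -3/13 → sign −
step 2: row/col 2 already zero → sign 0
signature = (0, 2, 1)

Answer: (0, 2, 1)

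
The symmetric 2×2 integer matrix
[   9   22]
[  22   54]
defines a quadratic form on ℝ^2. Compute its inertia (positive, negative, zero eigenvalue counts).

Answer: (2, 0, 0)

Derivation:
step 0: pivot 9 → sign +
step 1: pivot 2/9 → sign +
signature = (2, 0, 0)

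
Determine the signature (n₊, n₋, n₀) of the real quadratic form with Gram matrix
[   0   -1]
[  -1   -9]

step 0: pivot -9 → sign −
step 1: pivot 1/9 → sign +
signature = (1, 1, 0)

Answer: (1, 1, 0)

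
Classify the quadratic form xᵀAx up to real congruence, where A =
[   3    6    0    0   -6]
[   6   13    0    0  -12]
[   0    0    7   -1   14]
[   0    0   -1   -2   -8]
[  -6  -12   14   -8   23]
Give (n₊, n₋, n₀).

Answer: (3, 2, 0)

Derivation:
step 0: pivot 3 → sign +
step 1: pivot 1 → sign +
step 2: pivot 7 → sign +
step 3: pivot -15/7 → sign −
step 4: pivot -1/5 → sign −
signature = (3, 2, 0)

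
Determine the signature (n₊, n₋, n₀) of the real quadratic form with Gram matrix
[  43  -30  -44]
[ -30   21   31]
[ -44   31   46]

step 0: pivot 43 → sign +
step 1: pivot 3/43 → sign +
step 2: pivot -1/3 → sign −
signature = (2, 1, 0)

Answer: (2, 1, 0)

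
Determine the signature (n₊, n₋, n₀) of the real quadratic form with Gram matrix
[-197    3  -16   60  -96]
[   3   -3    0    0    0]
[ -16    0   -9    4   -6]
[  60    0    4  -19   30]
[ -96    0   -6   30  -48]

Answer: (0, 4, 1)

Derivation:
step 0: pivot -197 → sign −
step 1: pivot -582/197 → sign −
step 2: pivot -745/97 → sign −
step 3: pivot -243/745 → sign −
step 4: row/col 4 already zero → sign 0
signature = (0, 4, 1)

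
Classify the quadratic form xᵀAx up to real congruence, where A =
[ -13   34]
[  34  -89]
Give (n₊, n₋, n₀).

Answer: (0, 2, 0)

Derivation:
step 0: pivot -13 → sign −
step 1: pivot -1/13 → sign −
signature = (0, 2, 0)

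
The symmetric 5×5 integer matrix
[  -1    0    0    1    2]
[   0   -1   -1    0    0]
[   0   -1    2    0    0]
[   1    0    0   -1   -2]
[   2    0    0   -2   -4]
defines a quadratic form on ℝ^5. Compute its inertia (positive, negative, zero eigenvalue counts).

step 0: pivot -1 → sign −
step 1: pivot -1 → sign −
step 2: pivot 3 → sign +
step 3: row/col 3 already zero → sign 0
step 4: row/col 4 already zero → sign 0
signature = (1, 2, 2)

Answer: (1, 2, 2)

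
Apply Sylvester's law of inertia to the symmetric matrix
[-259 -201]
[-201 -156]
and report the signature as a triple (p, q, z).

Answer: (0, 2, 0)

Derivation:
step 0: pivot -259 → sign −
step 1: pivot -3/259 → sign −
signature = (0, 2, 0)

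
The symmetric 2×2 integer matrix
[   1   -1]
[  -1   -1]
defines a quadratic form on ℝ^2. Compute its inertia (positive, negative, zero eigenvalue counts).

Answer: (1, 1, 0)

Derivation:
step 0: pivot 1 → sign +
step 1: pivot -2 → sign −
signature = (1, 1, 0)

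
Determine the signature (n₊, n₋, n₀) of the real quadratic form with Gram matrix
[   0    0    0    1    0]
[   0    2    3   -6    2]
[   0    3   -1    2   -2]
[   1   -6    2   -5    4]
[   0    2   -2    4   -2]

Answer: (3, 2, 0)

Derivation:
step 0: pivot 2 → sign +
step 1: pivot -11/2 → sign −
step 2: pivot -1 → sign −
step 3: pivot 1 → sign +
step 4: pivot 6/11 → sign +
signature = (3, 2, 0)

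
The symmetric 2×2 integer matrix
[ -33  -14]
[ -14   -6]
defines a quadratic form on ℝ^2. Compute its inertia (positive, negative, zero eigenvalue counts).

Answer: (0, 2, 0)

Derivation:
step 0: pivot -33 → sign −
step 1: pivot -2/33 → sign −
signature = (0, 2, 0)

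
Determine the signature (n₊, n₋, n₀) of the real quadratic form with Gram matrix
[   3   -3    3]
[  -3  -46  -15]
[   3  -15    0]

step 0: pivot 3 → sign +
step 1: pivot -49 → sign −
step 2: pivot -3/49 → sign −
signature = (1, 2, 0)

Answer: (1, 2, 0)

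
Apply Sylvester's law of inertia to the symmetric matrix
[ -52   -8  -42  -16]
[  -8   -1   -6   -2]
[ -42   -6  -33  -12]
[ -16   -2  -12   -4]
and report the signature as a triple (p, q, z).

Answer: (1, 1, 2)

Derivation:
step 0: pivot -52 → sign −
step 1: pivot 3/13 → sign +
step 2: row/col 2 already zero → sign 0
step 3: row/col 3 already zero → sign 0
signature = (1, 1, 2)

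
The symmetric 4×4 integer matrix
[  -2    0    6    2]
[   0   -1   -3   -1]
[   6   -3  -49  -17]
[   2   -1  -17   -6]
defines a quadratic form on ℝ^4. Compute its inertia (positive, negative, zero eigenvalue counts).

Answer: (0, 4, 0)

Derivation:
step 0: pivot -2 → sign −
step 1: pivot -1 → sign −
step 2: pivot -22 → sign −
step 3: pivot -1/11 → sign −
signature = (0, 4, 0)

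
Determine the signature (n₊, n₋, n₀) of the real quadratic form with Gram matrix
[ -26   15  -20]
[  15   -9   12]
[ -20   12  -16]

step 0: pivot -26 → sign −
step 1: pivot -9/26 → sign −
step 2: row/col 2 already zero → sign 0
signature = (0, 2, 1)

Answer: (0, 2, 1)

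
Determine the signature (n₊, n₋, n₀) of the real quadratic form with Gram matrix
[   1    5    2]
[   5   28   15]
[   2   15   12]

Answer: (2, 1, 0)

Derivation:
step 0: pivot 1 → sign +
step 1: pivot 3 → sign +
step 2: pivot -1/3 → sign −
signature = (2, 1, 0)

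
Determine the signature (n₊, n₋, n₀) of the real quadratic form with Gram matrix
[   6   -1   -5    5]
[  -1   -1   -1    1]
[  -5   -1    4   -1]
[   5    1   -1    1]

Answer: (2, 2, 0)

Derivation:
step 0: pivot 6 → sign +
step 1: pivot -7/6 → sign −
step 2: pivot 19/7 → sign +
step 3: pivot -6/19 → sign −
signature = (2, 2, 0)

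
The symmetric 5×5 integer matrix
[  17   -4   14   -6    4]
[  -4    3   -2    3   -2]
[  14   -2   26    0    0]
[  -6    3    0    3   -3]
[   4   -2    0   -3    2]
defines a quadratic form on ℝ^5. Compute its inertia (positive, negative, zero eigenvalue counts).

step 0: pivot 17 → sign +
step 1: pivot 35/17 → sign +
step 2: pivot 478/35 → sign +
step 3: pivot -354/239 → sign −
step 4: pivot 1/118 → sign +
signature = (4, 1, 0)

Answer: (4, 1, 0)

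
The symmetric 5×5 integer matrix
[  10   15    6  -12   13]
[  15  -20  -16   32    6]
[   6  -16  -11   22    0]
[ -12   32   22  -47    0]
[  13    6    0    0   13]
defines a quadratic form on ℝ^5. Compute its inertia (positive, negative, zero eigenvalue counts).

step 0: pivot 10 → sign +
step 1: pivot -85/2 → sign −
step 2: pivot 9/85 → sign +
step 3: pivot -3 → sign −
step 4: pivot 1/5 → sign +
signature = (3, 2, 0)

Answer: (3, 2, 0)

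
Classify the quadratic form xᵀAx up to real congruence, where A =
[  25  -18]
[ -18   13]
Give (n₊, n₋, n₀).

Answer: (2, 0, 0)

Derivation:
step 0: pivot 25 → sign +
step 1: pivot 1/25 → sign +
signature = (2, 0, 0)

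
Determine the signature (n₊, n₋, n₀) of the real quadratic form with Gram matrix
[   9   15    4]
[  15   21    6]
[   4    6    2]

step 0: pivot 9 → sign +
step 1: pivot -4 → sign −
step 2: pivot 1/3 → sign +
signature = (2, 1, 0)

Answer: (2, 1, 0)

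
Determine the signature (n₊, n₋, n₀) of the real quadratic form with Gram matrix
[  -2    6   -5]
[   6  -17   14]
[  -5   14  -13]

step 0: pivot -2 → sign −
step 1: pivot 1 → sign +
step 2: pivot -3/2 → sign −
signature = (1, 2, 0)

Answer: (1, 2, 0)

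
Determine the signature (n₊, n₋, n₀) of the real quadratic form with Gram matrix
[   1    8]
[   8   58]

step 0: pivot 1 → sign +
step 1: pivot -6 → sign −
signature = (1, 1, 0)

Answer: (1, 1, 0)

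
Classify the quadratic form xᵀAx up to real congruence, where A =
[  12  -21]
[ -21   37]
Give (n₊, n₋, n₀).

Answer: (2, 0, 0)

Derivation:
step 0: pivot 12 → sign +
step 1: pivot 1/4 → sign +
signature = (2, 0, 0)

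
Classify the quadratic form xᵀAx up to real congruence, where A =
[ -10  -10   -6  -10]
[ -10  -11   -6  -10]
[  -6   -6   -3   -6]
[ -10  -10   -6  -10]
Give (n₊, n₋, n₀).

Answer: (1, 2, 1)

Derivation:
step 0: pivot -10 → sign −
step 1: pivot -1 → sign −
step 2: pivot 3/5 → sign +
step 3: row/col 3 already zero → sign 0
signature = (1, 2, 1)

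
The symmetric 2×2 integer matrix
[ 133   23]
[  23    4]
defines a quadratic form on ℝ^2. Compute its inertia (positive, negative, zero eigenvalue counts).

step 0: pivot 133 → sign +
step 1: pivot 3/133 → sign +
signature = (2, 0, 0)

Answer: (2, 0, 0)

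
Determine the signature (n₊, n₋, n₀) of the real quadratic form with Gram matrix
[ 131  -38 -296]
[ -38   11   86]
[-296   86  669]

Answer: (2, 1, 0)

Derivation:
step 0: pivot 131 → sign +
step 1: pivot -3/131 → sign −
step 2: pivot 1 → sign +
signature = (2, 1, 0)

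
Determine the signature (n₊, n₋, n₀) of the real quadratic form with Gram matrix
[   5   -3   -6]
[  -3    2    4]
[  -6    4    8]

Answer: (2, 0, 1)

Derivation:
step 0: pivot 5 → sign +
step 1: pivot 1/5 → sign +
step 2: row/col 2 already zero → sign 0
signature = (2, 0, 1)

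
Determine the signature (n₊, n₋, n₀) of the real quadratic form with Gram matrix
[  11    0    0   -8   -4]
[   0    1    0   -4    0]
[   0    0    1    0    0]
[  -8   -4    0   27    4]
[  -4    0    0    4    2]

step 0: pivot 11 → sign +
step 1: pivot 1 → sign +
step 2: pivot 1 → sign +
step 3: pivot 57/11 → sign +
step 4: pivot 6/19 → sign +
signature = (5, 0, 0)

Answer: (5, 0, 0)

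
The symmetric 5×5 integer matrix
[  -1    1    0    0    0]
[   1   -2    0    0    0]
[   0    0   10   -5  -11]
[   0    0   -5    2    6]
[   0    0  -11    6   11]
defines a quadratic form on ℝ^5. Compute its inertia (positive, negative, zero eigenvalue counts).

step 0: pivot -1 → sign −
step 1: pivot -1 → sign −
step 2: pivot 10 → sign +
step 3: pivot -1/2 → sign −
step 4: pivot -3/5 → sign −
signature = (1, 4, 0)

Answer: (1, 4, 0)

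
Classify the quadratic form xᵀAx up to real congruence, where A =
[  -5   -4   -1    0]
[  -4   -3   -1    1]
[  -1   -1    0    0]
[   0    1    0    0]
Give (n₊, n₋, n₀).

step 0: pivot -5 → sign −
step 1: pivot 1/5 → sign +
step 2: pivot -5 → sign −
step 3: pivot 1/5 → sign +
signature = (2, 2, 0)

Answer: (2, 2, 0)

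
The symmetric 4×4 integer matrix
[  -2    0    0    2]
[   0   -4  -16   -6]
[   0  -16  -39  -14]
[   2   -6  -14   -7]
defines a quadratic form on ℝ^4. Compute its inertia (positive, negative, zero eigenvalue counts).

step 0: pivot -2 → sign −
step 1: pivot -4 → sign −
step 2: pivot 25 → sign +
step 3: row/col 3 already zero → sign 0
signature = (1, 2, 1)

Answer: (1, 2, 1)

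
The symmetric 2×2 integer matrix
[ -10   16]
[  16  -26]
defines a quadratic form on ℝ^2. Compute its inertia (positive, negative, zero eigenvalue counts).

step 0: pivot -10 → sign −
step 1: pivot -2/5 → sign −
signature = (0, 2, 0)

Answer: (0, 2, 0)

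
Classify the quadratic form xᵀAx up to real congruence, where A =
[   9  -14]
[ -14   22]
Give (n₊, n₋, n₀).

step 0: pivot 9 → sign +
step 1: pivot 2/9 → sign +
signature = (2, 0, 0)

Answer: (2, 0, 0)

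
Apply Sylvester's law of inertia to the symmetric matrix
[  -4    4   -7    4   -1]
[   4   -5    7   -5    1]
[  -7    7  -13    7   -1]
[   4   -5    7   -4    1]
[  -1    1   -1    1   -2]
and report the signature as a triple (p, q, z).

Answer: (1, 4, 0)

Derivation:
step 0: pivot -4 → sign −
step 1: pivot -1 → sign −
step 2: pivot -3/4 → sign −
step 3: pivot 1 → sign +
step 4: pivot -1 → sign −
signature = (1, 4, 0)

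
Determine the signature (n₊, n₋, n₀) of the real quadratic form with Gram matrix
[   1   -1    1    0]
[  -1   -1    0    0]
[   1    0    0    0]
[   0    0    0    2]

step 0: pivot 1 → sign +
step 1: pivot -2 → sign −
step 2: pivot -1/2 → sign −
step 3: pivot 2 → sign +
signature = (2, 2, 0)

Answer: (2, 2, 0)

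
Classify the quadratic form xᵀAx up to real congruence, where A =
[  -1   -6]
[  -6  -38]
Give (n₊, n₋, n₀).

step 0: pivot -1 → sign −
step 1: pivot -2 → sign −
signature = (0, 2, 0)

Answer: (0, 2, 0)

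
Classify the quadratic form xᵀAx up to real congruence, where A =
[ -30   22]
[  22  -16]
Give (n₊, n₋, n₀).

step 0: pivot -30 → sign −
step 1: pivot 2/15 → sign +
signature = (1, 1, 0)

Answer: (1, 1, 0)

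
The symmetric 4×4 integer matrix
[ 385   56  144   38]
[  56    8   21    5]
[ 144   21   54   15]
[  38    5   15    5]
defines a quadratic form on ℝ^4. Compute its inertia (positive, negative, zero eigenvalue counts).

step 0: pivot 385 → sign +
step 1: pivot -8/55 → sign −
step 2: pivot 9/56 → sign +
step 3: pivot 1 → sign +
signature = (3, 1, 0)

Answer: (3, 1, 0)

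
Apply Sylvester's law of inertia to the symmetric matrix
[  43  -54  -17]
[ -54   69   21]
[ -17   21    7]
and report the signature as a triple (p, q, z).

Answer: (3, 0, 0)

Derivation:
step 0: pivot 43 → sign +
step 1: pivot 51/43 → sign +
step 2: pivot 3/17 → sign +
signature = (3, 0, 0)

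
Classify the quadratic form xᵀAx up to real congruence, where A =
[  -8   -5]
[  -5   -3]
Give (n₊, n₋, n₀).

Answer: (1, 1, 0)

Derivation:
step 0: pivot -8 → sign −
step 1: pivot 1/8 → sign +
signature = (1, 1, 0)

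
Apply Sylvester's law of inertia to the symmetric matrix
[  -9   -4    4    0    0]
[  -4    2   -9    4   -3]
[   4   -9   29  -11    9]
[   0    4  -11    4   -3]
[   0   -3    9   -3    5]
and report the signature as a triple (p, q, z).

Answer: (3, 2, 0)

Derivation:
step 0: pivot -9 → sign −
step 1: pivot 34/9 → sign +
step 2: pivot 1/34 → sign +
step 3: pivot -6 → sign −
step 4: pivot 2 → sign +
signature = (3, 2, 0)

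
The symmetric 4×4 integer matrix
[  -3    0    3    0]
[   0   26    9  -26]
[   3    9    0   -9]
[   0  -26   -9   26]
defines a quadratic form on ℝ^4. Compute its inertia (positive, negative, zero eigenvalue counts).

Answer: (1, 2, 1)

Derivation:
step 0: pivot -3 → sign −
step 1: pivot 26 → sign +
step 2: pivot -3/26 → sign −
step 3: row/col 3 already zero → sign 0
signature = (1, 2, 1)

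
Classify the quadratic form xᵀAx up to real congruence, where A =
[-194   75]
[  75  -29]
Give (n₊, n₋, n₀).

Answer: (0, 2, 0)

Derivation:
step 0: pivot -194 → sign −
step 1: pivot -1/194 → sign −
signature = (0, 2, 0)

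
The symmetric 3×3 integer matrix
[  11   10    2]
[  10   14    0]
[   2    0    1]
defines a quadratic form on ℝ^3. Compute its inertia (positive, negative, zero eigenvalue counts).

Answer: (2, 1, 0)

Derivation:
step 0: pivot 11 → sign +
step 1: pivot 54/11 → sign +
step 2: pivot -1/27 → sign −
signature = (2, 1, 0)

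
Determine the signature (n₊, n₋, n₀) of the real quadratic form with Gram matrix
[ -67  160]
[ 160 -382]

step 0: pivot -67 → sign −
step 1: pivot 6/67 → sign +
signature = (1, 1, 0)

Answer: (1, 1, 0)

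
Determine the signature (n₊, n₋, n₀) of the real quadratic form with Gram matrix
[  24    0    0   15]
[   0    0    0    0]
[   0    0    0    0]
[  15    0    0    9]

step 0: pivot 24 → sign +
step 1: pivot -3/8 → sign −
step 2: row/col 2 already zero → sign 0
step 3: row/col 3 already zero → sign 0
signature = (1, 1, 2)

Answer: (1, 1, 2)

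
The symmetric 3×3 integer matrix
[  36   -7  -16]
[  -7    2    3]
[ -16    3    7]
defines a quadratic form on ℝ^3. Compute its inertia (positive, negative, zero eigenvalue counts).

Answer: (2, 1, 0)

Derivation:
step 0: pivot 36 → sign +
step 1: pivot 23/36 → sign +
step 2: pivot -3/23 → sign −
signature = (2, 1, 0)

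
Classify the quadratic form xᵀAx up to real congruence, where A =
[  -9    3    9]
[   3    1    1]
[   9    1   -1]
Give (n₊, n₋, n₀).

step 0: pivot -9 → sign −
step 1: pivot 2 → sign +
step 2: row/col 2 already zero → sign 0
signature = (1, 1, 1)

Answer: (1, 1, 1)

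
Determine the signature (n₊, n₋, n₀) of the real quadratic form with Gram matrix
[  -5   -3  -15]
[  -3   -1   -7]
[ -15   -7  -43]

step 0: pivot -5 → sign −
step 1: pivot 4/5 → sign +
step 2: pivot -3 → sign −
signature = (1, 2, 0)

Answer: (1, 2, 0)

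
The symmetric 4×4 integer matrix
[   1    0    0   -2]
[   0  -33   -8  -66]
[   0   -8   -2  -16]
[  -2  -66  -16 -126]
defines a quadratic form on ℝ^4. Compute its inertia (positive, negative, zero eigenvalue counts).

Answer: (2, 2, 0)

Derivation:
step 0: pivot 1 → sign +
step 1: pivot -33 → sign −
step 2: pivot -2/33 → sign −
step 3: pivot 2 → sign +
signature = (2, 2, 0)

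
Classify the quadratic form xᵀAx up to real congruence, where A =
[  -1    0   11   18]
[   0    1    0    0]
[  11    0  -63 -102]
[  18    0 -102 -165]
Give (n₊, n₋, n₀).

Answer: (3, 1, 0)

Derivation:
step 0: pivot -1 → sign −
step 1: pivot 1 → sign +
step 2: pivot 58 → sign +
step 3: pivot 3/29 → sign +
signature = (3, 1, 0)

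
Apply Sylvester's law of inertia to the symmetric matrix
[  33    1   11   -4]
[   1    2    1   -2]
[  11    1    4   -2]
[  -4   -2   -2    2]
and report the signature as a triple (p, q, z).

step 0: pivot 33 → sign +
step 1: pivot 65/33 → sign +
step 2: pivot 7/65 → sign +
step 3: pivot -2/7 → sign −
signature = (3, 1, 0)

Answer: (3, 1, 0)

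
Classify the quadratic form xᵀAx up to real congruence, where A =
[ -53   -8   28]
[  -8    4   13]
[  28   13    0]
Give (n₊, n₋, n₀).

step 0: pivot -53 → sign −
step 1: pivot 276/53 → sign +
step 2: pivot 1/92 → sign +
signature = (2, 1, 0)

Answer: (2, 1, 0)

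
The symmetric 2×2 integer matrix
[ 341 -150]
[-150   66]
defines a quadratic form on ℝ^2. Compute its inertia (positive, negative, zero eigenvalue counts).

step 0: pivot 341 → sign +
step 1: pivot 6/341 → sign +
signature = (2, 0, 0)

Answer: (2, 0, 0)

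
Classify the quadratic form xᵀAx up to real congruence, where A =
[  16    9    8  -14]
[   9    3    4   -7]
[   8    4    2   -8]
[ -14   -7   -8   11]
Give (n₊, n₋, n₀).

Answer: (1, 3, 0)

Derivation:
step 0: pivot 16 → sign +
step 1: pivot -33/16 → sign −
step 2: pivot -62/33 → sign −
step 3: pivot -3/31 → sign −
signature = (1, 3, 0)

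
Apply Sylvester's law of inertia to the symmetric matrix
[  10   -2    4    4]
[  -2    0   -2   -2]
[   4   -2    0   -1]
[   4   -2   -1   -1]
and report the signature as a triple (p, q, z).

Answer: (3, 1, 0)

Derivation:
step 0: pivot 10 → sign +
step 1: pivot -2/5 → sign −
step 2: pivot 2 → sign +
step 3: pivot 1/2 → sign +
signature = (3, 1, 0)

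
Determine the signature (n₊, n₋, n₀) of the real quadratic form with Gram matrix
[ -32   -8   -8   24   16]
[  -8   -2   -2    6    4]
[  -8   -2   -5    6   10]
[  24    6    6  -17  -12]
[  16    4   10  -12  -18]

Answer: (2, 2, 1)

Derivation:
step 0: pivot -32 → sign −
step 1: pivot -3 → sign −
step 2: pivot 1 → sign +
step 3: pivot 2 → sign +
step 4: row/col 4 already zero → sign 0
signature = (2, 2, 1)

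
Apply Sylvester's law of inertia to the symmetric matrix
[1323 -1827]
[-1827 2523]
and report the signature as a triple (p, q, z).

Answer: (1, 0, 1)

Derivation:
step 0: pivot 1323 → sign +
step 1: row/col 1 already zero → sign 0
signature = (1, 0, 1)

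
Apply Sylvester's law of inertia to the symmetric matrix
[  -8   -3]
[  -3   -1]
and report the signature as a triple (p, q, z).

step 0: pivot -8 → sign −
step 1: pivot 1/8 → sign +
signature = (1, 1, 0)

Answer: (1, 1, 0)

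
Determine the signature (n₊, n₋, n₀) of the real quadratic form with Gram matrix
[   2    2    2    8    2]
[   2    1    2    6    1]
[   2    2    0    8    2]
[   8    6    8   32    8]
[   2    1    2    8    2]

step 0: pivot 2 → sign +
step 1: pivot -1 → sign −
step 2: pivot -2 → sign −
step 3: pivot 4 → sign +
step 4: row/col 4 already zero → sign 0
signature = (2, 2, 1)

Answer: (2, 2, 1)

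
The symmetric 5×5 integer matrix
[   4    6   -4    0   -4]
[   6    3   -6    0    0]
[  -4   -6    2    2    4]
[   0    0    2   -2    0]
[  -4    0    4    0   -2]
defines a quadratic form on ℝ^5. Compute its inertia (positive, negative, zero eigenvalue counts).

Answer: (1, 2, 2)

Derivation:
step 0: pivot 4 → sign +
step 1: pivot -6 → sign −
step 2: pivot -2 → sign −
step 3: row/col 3 already zero → sign 0
step 4: row/col 4 already zero → sign 0
signature = (1, 2, 2)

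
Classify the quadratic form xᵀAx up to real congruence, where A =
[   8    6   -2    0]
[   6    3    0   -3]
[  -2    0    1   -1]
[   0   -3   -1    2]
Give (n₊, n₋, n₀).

Answer: (2, 1, 1)

Derivation:
step 0: pivot 8 → sign +
step 1: pivot -3/2 → sign −
step 2: pivot 2 → sign +
step 3: row/col 3 already zero → sign 0
signature = (2, 1, 1)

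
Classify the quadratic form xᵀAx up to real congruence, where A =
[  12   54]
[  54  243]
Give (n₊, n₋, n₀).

step 0: pivot 12 → sign +
step 1: row/col 1 already zero → sign 0
signature = (1, 0, 1)

Answer: (1, 0, 1)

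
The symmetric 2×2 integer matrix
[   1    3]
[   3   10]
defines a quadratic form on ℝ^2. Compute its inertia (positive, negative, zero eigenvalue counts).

Answer: (2, 0, 0)

Derivation:
step 0: pivot 1 → sign +
step 1: pivot 1 → sign +
signature = (2, 0, 0)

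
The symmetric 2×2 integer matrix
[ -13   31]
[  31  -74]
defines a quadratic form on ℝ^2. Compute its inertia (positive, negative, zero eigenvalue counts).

Answer: (0, 2, 0)

Derivation:
step 0: pivot -13 → sign −
step 1: pivot -1/13 → sign −
signature = (0, 2, 0)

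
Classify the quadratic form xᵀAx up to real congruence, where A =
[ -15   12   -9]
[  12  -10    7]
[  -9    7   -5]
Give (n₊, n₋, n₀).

Answer: (1, 2, 0)

Derivation:
step 0: pivot -15 → sign −
step 1: pivot -2/5 → sign −
step 2: pivot 1/2 → sign +
signature = (1, 2, 0)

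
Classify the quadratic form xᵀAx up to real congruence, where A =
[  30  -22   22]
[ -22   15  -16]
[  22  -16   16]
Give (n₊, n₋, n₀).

Answer: (1, 2, 0)

Derivation:
step 0: pivot 30 → sign +
step 1: pivot -17/15 → sign −
step 2: pivot -2/17 → sign −
signature = (1, 2, 0)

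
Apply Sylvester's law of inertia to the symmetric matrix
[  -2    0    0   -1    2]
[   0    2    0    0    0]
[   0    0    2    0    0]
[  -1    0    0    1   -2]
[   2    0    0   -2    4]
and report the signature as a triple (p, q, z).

Answer: (3, 1, 1)

Derivation:
step 0: pivot -2 → sign −
step 1: pivot 2 → sign +
step 2: pivot 2 → sign +
step 3: pivot 3/2 → sign +
step 4: row/col 4 already zero → sign 0
signature = (3, 1, 1)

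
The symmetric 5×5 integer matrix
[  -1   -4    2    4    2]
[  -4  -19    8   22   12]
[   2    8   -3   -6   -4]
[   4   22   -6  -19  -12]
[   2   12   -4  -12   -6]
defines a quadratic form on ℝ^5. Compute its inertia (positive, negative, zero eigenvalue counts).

step 0: pivot -1 → sign −
step 1: pivot -3 → sign −
step 2: pivot 1 → sign +
step 3: pivot 5 → sign +
step 4: pivot 2/15 → sign +
signature = (3, 2, 0)

Answer: (3, 2, 0)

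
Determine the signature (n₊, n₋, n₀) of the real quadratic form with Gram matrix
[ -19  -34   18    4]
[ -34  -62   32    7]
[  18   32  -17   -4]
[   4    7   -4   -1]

Answer: (1, 3, 0)

Derivation:
step 0: pivot -19 → sign −
step 1: pivot -22/19 → sign −
step 2: pivot 1/11 → sign +
step 3: pivot -1/2 → sign −
signature = (1, 3, 0)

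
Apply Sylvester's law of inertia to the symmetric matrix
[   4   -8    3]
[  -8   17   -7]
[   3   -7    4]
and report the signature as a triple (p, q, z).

step 0: pivot 4 → sign +
step 1: pivot 1 → sign +
step 2: pivot 3/4 → sign +
signature = (3, 0, 0)

Answer: (3, 0, 0)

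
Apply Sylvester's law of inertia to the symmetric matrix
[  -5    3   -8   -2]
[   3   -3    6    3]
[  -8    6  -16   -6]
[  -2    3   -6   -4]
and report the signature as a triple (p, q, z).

Answer: (0, 3, 1)

Derivation:
step 0: pivot -5 → sign −
step 1: pivot -6/5 → sign −
step 2: pivot -2 → sign −
step 3: row/col 3 already zero → sign 0
signature = (0, 3, 1)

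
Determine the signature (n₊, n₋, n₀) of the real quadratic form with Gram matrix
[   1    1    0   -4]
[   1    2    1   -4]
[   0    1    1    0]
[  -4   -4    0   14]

step 0: pivot 1 → sign +
step 1: pivot 1 → sign +
step 2: pivot -2 → sign −
step 3: row/col 3 already zero → sign 0
signature = (2, 1, 1)

Answer: (2, 1, 1)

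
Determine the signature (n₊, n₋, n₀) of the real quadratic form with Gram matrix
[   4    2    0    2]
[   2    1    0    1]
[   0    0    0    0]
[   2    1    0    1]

Answer: (1, 0, 3)

Derivation:
step 0: pivot 4 → sign +
step 1: row/col 1 already zero → sign 0
step 2: row/col 2 already zero → sign 0
step 3: row/col 3 already zero → sign 0
signature = (1, 0, 3)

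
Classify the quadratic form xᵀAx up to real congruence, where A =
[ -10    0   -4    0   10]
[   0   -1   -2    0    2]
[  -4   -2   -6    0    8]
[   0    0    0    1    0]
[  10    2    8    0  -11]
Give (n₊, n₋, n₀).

Answer: (2, 3, 0)

Derivation:
step 0: pivot -10 → sign −
step 1: pivot -1 → sign −
step 2: pivot -2/5 → sign −
step 3: pivot 1 → sign +
step 4: pivot 3 → sign +
signature = (2, 3, 0)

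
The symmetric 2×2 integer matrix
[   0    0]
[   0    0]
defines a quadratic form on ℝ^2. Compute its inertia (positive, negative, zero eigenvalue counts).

Answer: (0, 0, 2)

Derivation:
step 0: row/col 0 already zero → sign 0
step 1: row/col 1 already zero → sign 0
signature = (0, 0, 2)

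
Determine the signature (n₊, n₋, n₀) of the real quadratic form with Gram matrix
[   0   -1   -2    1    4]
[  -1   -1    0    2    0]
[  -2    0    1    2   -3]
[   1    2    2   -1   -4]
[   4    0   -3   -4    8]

Answer: (3, 2, 0)

Derivation:
step 0: pivot -1 → sign −
step 1: pivot 1 → sign +
step 2: pivot -3 → sign −
step 3: pivot 2 → sign +
step 4: pivot 1/3 → sign +
signature = (3, 2, 0)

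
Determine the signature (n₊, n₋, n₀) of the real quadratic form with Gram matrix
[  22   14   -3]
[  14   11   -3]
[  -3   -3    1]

step 0: pivot 22 → sign +
step 1: pivot 23/11 → sign +
step 2: pivot 1/46 → sign +
signature = (3, 0, 0)

Answer: (3, 0, 0)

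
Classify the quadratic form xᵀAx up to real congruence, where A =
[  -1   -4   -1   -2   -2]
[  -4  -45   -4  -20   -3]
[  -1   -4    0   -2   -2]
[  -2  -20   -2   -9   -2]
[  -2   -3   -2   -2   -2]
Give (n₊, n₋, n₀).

Answer: (2, 3, 0)

Derivation:
step 0: pivot -1 → sign −
step 1: pivot -29 → sign −
step 2: pivot 1 → sign +
step 3: pivot -1/29 → sign −
step 4: pivot 3 → sign +
signature = (2, 3, 0)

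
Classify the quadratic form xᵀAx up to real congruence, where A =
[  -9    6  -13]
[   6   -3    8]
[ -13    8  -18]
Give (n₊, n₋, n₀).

step 0: pivot -9 → sign −
step 1: pivot 1 → sign +
step 2: pivot 1/3 → sign +
signature = (2, 1, 0)

Answer: (2, 1, 0)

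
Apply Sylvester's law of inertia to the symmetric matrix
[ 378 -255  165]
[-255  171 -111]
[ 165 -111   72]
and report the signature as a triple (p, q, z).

step 0: pivot 378 → sign +
step 1: pivot -43/42 → sign −
step 2: pivot 3/43 → sign +
signature = (2, 1, 0)

Answer: (2, 1, 0)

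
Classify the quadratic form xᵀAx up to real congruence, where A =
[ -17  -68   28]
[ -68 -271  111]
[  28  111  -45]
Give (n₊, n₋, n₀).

step 0: pivot -17 → sign −
step 1: pivot 1 → sign +
step 2: pivot 2/17 → sign +
signature = (2, 1, 0)

Answer: (2, 1, 0)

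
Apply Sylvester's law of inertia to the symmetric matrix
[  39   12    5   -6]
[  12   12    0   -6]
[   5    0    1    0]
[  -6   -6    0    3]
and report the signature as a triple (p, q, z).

step 0: pivot 39 → sign +
step 1: pivot 108/13 → sign +
step 2: pivot 2/27 → sign +
step 3: row/col 3 already zero → sign 0
signature = (3, 0, 1)

Answer: (3, 0, 1)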